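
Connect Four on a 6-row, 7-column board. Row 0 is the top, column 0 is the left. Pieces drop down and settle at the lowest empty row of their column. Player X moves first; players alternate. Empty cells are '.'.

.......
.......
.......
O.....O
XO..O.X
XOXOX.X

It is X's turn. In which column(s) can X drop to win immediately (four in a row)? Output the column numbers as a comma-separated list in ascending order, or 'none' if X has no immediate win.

Answer: none

Derivation:
col 0: drop X → no win
col 1: drop X → no win
col 2: drop X → no win
col 3: drop X → no win
col 4: drop X → no win
col 5: drop X → no win
col 6: drop X → no win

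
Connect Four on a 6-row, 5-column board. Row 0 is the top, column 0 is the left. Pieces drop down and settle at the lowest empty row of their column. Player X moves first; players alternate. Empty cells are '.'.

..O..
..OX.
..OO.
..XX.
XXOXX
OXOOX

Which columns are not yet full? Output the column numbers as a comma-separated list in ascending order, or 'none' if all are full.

col 0: top cell = '.' → open
col 1: top cell = '.' → open
col 2: top cell = 'O' → FULL
col 3: top cell = '.' → open
col 4: top cell = '.' → open

Answer: 0,1,3,4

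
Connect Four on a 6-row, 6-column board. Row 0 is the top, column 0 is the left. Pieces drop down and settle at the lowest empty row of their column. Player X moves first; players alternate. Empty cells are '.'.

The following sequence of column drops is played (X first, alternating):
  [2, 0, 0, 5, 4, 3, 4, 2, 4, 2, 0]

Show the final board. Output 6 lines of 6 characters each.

Move 1: X drops in col 2, lands at row 5
Move 2: O drops in col 0, lands at row 5
Move 3: X drops in col 0, lands at row 4
Move 4: O drops in col 5, lands at row 5
Move 5: X drops in col 4, lands at row 5
Move 6: O drops in col 3, lands at row 5
Move 7: X drops in col 4, lands at row 4
Move 8: O drops in col 2, lands at row 4
Move 9: X drops in col 4, lands at row 3
Move 10: O drops in col 2, lands at row 3
Move 11: X drops in col 0, lands at row 3

Answer: ......
......
......
X.O.X.
X.O.X.
O.XOXO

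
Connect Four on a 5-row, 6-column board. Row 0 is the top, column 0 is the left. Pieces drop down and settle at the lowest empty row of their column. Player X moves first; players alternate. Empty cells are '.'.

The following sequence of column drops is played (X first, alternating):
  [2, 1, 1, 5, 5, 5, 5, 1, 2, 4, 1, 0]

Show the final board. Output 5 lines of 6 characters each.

Move 1: X drops in col 2, lands at row 4
Move 2: O drops in col 1, lands at row 4
Move 3: X drops in col 1, lands at row 3
Move 4: O drops in col 5, lands at row 4
Move 5: X drops in col 5, lands at row 3
Move 6: O drops in col 5, lands at row 2
Move 7: X drops in col 5, lands at row 1
Move 8: O drops in col 1, lands at row 2
Move 9: X drops in col 2, lands at row 3
Move 10: O drops in col 4, lands at row 4
Move 11: X drops in col 1, lands at row 1
Move 12: O drops in col 0, lands at row 4

Answer: ......
.X...X
.O...O
.XX..X
OOX.OO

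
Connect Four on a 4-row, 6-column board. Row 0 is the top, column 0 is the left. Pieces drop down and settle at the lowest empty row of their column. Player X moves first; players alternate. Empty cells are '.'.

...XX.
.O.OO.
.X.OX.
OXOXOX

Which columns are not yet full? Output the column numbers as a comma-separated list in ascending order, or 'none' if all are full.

Answer: 0,1,2,5

Derivation:
col 0: top cell = '.' → open
col 1: top cell = '.' → open
col 2: top cell = '.' → open
col 3: top cell = 'X' → FULL
col 4: top cell = 'X' → FULL
col 5: top cell = '.' → open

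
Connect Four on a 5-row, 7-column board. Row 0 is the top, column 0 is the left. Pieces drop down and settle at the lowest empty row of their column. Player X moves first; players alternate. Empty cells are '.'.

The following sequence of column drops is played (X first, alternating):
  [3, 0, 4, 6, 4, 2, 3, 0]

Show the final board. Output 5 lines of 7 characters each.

Answer: .......
.......
.......
O..XX..
O.OXX.O

Derivation:
Move 1: X drops in col 3, lands at row 4
Move 2: O drops in col 0, lands at row 4
Move 3: X drops in col 4, lands at row 4
Move 4: O drops in col 6, lands at row 4
Move 5: X drops in col 4, lands at row 3
Move 6: O drops in col 2, lands at row 4
Move 7: X drops in col 3, lands at row 3
Move 8: O drops in col 0, lands at row 3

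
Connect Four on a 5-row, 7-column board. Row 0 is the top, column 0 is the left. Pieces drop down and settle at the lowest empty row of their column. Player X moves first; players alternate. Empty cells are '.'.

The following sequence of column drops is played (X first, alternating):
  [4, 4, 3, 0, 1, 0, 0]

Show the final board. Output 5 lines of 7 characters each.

Answer: .......
.......
X......
O...O..
OX.XX..

Derivation:
Move 1: X drops in col 4, lands at row 4
Move 2: O drops in col 4, lands at row 3
Move 3: X drops in col 3, lands at row 4
Move 4: O drops in col 0, lands at row 4
Move 5: X drops in col 1, lands at row 4
Move 6: O drops in col 0, lands at row 3
Move 7: X drops in col 0, lands at row 2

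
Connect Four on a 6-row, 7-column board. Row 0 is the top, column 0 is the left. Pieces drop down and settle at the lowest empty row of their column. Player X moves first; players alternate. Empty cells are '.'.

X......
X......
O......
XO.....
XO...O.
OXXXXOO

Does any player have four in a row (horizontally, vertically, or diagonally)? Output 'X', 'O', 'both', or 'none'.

X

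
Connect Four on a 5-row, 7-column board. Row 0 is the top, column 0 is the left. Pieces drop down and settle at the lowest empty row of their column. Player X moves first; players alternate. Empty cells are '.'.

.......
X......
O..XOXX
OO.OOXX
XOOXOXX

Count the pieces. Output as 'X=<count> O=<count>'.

X=10 O=9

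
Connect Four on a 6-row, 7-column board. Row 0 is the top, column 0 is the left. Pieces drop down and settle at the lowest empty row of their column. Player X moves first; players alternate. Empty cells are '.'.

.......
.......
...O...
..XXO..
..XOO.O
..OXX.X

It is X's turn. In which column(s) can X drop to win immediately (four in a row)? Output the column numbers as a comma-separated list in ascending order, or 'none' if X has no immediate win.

col 0: drop X → no win
col 1: drop X → no win
col 2: drop X → no win
col 3: drop X → no win
col 4: drop X → no win
col 5: drop X → WIN!
col 6: drop X → no win

Answer: 5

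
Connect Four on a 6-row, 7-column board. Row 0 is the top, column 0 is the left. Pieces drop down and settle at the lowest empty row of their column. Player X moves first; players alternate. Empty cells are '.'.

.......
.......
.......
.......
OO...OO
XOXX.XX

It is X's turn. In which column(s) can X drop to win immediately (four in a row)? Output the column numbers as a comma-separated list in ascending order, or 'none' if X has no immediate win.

col 0: drop X → no win
col 1: drop X → no win
col 2: drop X → no win
col 3: drop X → no win
col 4: drop X → WIN!
col 5: drop X → no win
col 6: drop X → no win

Answer: 4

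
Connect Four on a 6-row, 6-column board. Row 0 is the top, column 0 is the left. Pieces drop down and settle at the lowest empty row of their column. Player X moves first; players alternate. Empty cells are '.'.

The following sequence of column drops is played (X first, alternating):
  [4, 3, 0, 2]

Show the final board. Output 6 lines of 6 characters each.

Answer: ......
......
......
......
......
X.OOX.

Derivation:
Move 1: X drops in col 4, lands at row 5
Move 2: O drops in col 3, lands at row 5
Move 3: X drops in col 0, lands at row 5
Move 4: O drops in col 2, lands at row 5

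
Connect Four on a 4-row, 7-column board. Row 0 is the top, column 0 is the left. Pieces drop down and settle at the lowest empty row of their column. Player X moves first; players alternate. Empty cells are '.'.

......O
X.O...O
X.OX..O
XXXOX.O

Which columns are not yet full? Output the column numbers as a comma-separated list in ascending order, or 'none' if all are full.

Answer: 0,1,2,3,4,5

Derivation:
col 0: top cell = '.' → open
col 1: top cell = '.' → open
col 2: top cell = '.' → open
col 3: top cell = '.' → open
col 4: top cell = '.' → open
col 5: top cell = '.' → open
col 6: top cell = 'O' → FULL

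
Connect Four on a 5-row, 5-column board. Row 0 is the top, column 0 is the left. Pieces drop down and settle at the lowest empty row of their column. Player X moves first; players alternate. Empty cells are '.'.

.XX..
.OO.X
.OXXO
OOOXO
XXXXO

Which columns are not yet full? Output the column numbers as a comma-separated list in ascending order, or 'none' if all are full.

col 0: top cell = '.' → open
col 1: top cell = 'X' → FULL
col 2: top cell = 'X' → FULL
col 3: top cell = '.' → open
col 4: top cell = '.' → open

Answer: 0,3,4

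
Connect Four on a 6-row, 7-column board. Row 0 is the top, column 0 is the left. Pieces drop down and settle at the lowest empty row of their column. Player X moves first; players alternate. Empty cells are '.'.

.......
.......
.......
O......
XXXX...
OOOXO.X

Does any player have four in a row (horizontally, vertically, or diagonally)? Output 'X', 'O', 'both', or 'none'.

X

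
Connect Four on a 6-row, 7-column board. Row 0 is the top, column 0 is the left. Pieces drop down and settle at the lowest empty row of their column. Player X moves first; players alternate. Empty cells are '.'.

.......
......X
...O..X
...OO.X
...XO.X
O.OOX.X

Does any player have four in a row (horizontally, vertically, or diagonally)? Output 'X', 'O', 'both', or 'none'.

X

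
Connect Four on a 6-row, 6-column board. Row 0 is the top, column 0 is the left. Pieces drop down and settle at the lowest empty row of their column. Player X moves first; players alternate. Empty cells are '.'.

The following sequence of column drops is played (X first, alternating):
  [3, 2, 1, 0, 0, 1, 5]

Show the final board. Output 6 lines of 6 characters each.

Answer: ......
......
......
......
XO....
OXOX.X

Derivation:
Move 1: X drops in col 3, lands at row 5
Move 2: O drops in col 2, lands at row 5
Move 3: X drops in col 1, lands at row 5
Move 4: O drops in col 0, lands at row 5
Move 5: X drops in col 0, lands at row 4
Move 6: O drops in col 1, lands at row 4
Move 7: X drops in col 5, lands at row 5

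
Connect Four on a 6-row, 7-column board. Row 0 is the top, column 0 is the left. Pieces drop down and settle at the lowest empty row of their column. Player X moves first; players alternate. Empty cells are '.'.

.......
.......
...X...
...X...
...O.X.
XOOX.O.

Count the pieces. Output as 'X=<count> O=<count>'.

X=5 O=4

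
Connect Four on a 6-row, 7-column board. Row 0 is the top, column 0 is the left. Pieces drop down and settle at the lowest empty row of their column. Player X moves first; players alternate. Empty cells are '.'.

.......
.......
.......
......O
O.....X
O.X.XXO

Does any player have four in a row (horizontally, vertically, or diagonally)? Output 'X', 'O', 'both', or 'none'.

none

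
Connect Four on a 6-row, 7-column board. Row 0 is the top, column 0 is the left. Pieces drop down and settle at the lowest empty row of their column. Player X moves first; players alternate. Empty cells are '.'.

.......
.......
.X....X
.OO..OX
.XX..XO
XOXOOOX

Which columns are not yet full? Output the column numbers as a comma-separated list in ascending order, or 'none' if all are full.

Answer: 0,1,2,3,4,5,6

Derivation:
col 0: top cell = '.' → open
col 1: top cell = '.' → open
col 2: top cell = '.' → open
col 3: top cell = '.' → open
col 4: top cell = '.' → open
col 5: top cell = '.' → open
col 6: top cell = '.' → open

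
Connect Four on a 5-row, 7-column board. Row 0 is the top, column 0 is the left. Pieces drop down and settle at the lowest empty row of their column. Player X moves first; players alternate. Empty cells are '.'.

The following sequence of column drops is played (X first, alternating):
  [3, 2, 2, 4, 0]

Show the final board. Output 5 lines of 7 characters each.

Answer: .......
.......
.......
..X....
X.OXO..

Derivation:
Move 1: X drops in col 3, lands at row 4
Move 2: O drops in col 2, lands at row 4
Move 3: X drops in col 2, lands at row 3
Move 4: O drops in col 4, lands at row 4
Move 5: X drops in col 0, lands at row 4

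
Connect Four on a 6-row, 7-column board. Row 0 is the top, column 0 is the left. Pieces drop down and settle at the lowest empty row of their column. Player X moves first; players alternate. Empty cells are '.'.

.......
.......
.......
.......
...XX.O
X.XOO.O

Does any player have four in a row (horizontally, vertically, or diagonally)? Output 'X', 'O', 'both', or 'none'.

none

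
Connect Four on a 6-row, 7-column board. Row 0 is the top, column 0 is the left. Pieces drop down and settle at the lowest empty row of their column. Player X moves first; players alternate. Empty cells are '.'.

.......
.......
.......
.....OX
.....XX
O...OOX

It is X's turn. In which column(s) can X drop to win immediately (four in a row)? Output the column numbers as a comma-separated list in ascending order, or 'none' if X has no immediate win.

Answer: 6

Derivation:
col 0: drop X → no win
col 1: drop X → no win
col 2: drop X → no win
col 3: drop X → no win
col 4: drop X → no win
col 5: drop X → no win
col 6: drop X → WIN!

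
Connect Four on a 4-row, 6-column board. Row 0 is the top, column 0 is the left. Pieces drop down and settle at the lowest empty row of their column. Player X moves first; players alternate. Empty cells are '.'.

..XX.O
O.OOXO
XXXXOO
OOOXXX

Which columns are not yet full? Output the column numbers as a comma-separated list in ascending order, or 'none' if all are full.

Answer: 0,1,4

Derivation:
col 0: top cell = '.' → open
col 1: top cell = '.' → open
col 2: top cell = 'X' → FULL
col 3: top cell = 'X' → FULL
col 4: top cell = '.' → open
col 5: top cell = 'O' → FULL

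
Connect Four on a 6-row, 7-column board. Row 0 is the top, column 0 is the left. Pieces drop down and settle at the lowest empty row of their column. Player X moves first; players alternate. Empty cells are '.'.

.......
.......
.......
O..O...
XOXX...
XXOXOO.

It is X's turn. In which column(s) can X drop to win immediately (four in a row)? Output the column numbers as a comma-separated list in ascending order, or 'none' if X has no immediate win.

Answer: none

Derivation:
col 0: drop X → no win
col 1: drop X → no win
col 2: drop X → no win
col 3: drop X → no win
col 4: drop X → no win
col 5: drop X → no win
col 6: drop X → no win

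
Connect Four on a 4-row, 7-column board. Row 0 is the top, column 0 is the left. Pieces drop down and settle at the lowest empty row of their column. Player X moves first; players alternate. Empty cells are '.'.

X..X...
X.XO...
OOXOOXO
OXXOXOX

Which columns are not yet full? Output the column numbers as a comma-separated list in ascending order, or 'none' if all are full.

Answer: 1,2,4,5,6

Derivation:
col 0: top cell = 'X' → FULL
col 1: top cell = '.' → open
col 2: top cell = '.' → open
col 3: top cell = 'X' → FULL
col 4: top cell = '.' → open
col 5: top cell = '.' → open
col 6: top cell = '.' → open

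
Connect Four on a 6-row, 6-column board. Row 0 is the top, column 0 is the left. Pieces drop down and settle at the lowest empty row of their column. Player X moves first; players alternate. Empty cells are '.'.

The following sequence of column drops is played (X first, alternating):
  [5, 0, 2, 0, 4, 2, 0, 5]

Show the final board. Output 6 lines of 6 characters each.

Answer: ......
......
......
X.....
O.O..O
O.X.XX

Derivation:
Move 1: X drops in col 5, lands at row 5
Move 2: O drops in col 0, lands at row 5
Move 3: X drops in col 2, lands at row 5
Move 4: O drops in col 0, lands at row 4
Move 5: X drops in col 4, lands at row 5
Move 6: O drops in col 2, lands at row 4
Move 7: X drops in col 0, lands at row 3
Move 8: O drops in col 5, lands at row 4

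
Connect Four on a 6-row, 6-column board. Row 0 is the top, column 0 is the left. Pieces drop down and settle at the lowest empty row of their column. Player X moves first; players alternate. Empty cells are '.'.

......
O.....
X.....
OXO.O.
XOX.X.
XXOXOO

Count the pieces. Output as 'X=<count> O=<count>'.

X=8 O=8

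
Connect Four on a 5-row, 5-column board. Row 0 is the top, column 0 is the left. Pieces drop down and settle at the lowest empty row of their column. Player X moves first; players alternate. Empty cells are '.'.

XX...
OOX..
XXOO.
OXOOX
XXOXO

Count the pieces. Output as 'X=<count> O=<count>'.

X=10 O=9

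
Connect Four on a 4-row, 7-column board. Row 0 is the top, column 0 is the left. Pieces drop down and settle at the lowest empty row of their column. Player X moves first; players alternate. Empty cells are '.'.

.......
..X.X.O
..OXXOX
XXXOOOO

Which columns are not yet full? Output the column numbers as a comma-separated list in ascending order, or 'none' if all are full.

col 0: top cell = '.' → open
col 1: top cell = '.' → open
col 2: top cell = '.' → open
col 3: top cell = '.' → open
col 4: top cell = '.' → open
col 5: top cell = '.' → open
col 6: top cell = '.' → open

Answer: 0,1,2,3,4,5,6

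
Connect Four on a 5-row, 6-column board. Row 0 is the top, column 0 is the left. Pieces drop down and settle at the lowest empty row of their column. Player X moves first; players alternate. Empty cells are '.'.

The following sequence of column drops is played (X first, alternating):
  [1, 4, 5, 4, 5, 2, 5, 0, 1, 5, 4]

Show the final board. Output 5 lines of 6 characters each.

Move 1: X drops in col 1, lands at row 4
Move 2: O drops in col 4, lands at row 4
Move 3: X drops in col 5, lands at row 4
Move 4: O drops in col 4, lands at row 3
Move 5: X drops in col 5, lands at row 3
Move 6: O drops in col 2, lands at row 4
Move 7: X drops in col 5, lands at row 2
Move 8: O drops in col 0, lands at row 4
Move 9: X drops in col 1, lands at row 3
Move 10: O drops in col 5, lands at row 1
Move 11: X drops in col 4, lands at row 2

Answer: ......
.....O
....XX
.X..OX
OXO.OX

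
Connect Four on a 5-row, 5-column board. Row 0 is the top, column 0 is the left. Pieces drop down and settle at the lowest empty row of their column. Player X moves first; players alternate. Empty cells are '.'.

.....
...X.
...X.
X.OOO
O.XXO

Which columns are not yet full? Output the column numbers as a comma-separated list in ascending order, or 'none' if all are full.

Answer: 0,1,2,3,4

Derivation:
col 0: top cell = '.' → open
col 1: top cell = '.' → open
col 2: top cell = '.' → open
col 3: top cell = '.' → open
col 4: top cell = '.' → open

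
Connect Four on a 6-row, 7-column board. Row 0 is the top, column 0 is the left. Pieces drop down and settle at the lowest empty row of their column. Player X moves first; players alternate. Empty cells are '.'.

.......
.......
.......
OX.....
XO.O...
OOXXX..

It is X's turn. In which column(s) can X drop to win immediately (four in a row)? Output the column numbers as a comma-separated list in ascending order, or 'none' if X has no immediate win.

col 0: drop X → no win
col 1: drop X → no win
col 2: drop X → no win
col 3: drop X → no win
col 4: drop X → no win
col 5: drop X → WIN!
col 6: drop X → no win

Answer: 5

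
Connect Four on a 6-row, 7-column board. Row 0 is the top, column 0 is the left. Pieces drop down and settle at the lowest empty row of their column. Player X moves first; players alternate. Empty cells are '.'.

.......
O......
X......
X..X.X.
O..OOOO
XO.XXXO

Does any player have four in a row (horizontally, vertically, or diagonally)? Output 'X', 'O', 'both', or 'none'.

O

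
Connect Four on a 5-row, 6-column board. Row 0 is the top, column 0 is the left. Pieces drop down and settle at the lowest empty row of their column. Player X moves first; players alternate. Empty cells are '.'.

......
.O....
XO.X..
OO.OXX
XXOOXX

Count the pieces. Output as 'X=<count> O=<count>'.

X=8 O=7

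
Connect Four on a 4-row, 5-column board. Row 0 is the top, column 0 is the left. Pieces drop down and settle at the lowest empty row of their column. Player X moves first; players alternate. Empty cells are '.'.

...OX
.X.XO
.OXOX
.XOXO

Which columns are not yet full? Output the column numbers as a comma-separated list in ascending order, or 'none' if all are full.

col 0: top cell = '.' → open
col 1: top cell = '.' → open
col 2: top cell = '.' → open
col 3: top cell = 'O' → FULL
col 4: top cell = 'X' → FULL

Answer: 0,1,2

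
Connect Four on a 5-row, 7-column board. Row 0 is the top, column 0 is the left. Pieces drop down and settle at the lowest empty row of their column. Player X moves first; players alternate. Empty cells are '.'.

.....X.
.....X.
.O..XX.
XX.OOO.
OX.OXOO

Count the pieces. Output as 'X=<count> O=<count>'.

X=8 O=8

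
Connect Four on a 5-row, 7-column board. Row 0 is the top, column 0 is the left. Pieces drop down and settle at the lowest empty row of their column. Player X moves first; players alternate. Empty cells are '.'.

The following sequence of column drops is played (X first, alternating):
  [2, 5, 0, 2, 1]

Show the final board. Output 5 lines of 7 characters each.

Answer: .......
.......
.......
..O....
XXX..O.

Derivation:
Move 1: X drops in col 2, lands at row 4
Move 2: O drops in col 5, lands at row 4
Move 3: X drops in col 0, lands at row 4
Move 4: O drops in col 2, lands at row 3
Move 5: X drops in col 1, lands at row 4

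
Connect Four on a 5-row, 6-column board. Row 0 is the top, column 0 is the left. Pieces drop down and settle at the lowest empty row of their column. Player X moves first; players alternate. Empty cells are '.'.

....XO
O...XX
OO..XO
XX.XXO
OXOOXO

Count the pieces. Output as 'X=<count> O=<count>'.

X=10 O=10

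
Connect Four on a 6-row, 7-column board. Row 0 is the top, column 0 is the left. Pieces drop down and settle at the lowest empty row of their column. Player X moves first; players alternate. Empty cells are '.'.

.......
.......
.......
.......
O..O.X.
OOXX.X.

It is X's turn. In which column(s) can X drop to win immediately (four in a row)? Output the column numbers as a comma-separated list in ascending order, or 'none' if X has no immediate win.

col 0: drop X → no win
col 1: drop X → no win
col 2: drop X → no win
col 3: drop X → no win
col 4: drop X → WIN!
col 5: drop X → no win
col 6: drop X → no win

Answer: 4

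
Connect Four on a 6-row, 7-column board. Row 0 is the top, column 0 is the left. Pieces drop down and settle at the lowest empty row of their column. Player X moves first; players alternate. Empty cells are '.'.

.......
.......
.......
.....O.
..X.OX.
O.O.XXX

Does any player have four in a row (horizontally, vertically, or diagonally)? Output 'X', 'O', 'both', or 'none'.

none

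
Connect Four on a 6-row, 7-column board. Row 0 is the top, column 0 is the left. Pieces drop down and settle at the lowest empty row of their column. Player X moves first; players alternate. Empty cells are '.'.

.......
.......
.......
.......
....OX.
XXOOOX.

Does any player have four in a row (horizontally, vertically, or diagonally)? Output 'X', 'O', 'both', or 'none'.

none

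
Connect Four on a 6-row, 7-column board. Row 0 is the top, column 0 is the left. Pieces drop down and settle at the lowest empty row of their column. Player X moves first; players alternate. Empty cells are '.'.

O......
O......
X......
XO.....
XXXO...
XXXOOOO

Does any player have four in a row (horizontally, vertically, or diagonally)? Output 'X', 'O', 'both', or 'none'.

both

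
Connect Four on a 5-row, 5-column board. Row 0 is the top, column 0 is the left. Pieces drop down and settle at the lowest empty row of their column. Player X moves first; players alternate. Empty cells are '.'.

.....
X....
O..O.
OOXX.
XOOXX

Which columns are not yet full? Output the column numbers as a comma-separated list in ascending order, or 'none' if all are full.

col 0: top cell = '.' → open
col 1: top cell = '.' → open
col 2: top cell = '.' → open
col 3: top cell = '.' → open
col 4: top cell = '.' → open

Answer: 0,1,2,3,4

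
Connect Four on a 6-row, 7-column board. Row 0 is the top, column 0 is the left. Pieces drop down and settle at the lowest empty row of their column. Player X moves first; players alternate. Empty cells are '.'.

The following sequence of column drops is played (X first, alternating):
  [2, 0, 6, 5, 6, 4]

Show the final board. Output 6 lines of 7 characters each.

Move 1: X drops in col 2, lands at row 5
Move 2: O drops in col 0, lands at row 5
Move 3: X drops in col 6, lands at row 5
Move 4: O drops in col 5, lands at row 5
Move 5: X drops in col 6, lands at row 4
Move 6: O drops in col 4, lands at row 5

Answer: .......
.......
.......
.......
......X
O.X.OOX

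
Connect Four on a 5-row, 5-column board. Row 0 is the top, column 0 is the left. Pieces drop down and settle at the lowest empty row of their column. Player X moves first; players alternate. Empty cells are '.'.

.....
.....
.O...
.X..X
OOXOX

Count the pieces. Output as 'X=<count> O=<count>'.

X=4 O=4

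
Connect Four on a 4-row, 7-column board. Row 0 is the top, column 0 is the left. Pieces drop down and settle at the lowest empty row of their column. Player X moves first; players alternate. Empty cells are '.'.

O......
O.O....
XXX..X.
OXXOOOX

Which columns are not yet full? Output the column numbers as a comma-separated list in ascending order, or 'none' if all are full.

col 0: top cell = 'O' → FULL
col 1: top cell = '.' → open
col 2: top cell = '.' → open
col 3: top cell = '.' → open
col 4: top cell = '.' → open
col 5: top cell = '.' → open
col 6: top cell = '.' → open

Answer: 1,2,3,4,5,6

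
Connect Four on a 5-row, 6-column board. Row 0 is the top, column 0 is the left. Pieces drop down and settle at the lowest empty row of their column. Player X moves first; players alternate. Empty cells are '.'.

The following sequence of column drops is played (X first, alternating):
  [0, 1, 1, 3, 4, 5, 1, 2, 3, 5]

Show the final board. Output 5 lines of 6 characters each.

Move 1: X drops in col 0, lands at row 4
Move 2: O drops in col 1, lands at row 4
Move 3: X drops in col 1, lands at row 3
Move 4: O drops in col 3, lands at row 4
Move 5: X drops in col 4, lands at row 4
Move 6: O drops in col 5, lands at row 4
Move 7: X drops in col 1, lands at row 2
Move 8: O drops in col 2, lands at row 4
Move 9: X drops in col 3, lands at row 3
Move 10: O drops in col 5, lands at row 3

Answer: ......
......
.X....
.X.X.O
XOOOXO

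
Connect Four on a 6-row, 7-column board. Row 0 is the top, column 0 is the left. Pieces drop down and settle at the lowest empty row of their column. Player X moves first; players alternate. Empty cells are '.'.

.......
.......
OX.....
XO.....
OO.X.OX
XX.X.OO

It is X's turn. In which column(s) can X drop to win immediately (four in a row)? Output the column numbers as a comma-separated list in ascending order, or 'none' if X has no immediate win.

Answer: 2

Derivation:
col 0: drop X → no win
col 1: drop X → no win
col 2: drop X → WIN!
col 3: drop X → no win
col 4: drop X → no win
col 5: drop X → no win
col 6: drop X → no win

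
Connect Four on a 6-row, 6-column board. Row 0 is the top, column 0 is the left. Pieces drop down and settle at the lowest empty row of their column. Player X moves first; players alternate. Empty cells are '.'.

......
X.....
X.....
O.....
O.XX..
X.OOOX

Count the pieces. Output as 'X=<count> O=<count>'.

X=6 O=5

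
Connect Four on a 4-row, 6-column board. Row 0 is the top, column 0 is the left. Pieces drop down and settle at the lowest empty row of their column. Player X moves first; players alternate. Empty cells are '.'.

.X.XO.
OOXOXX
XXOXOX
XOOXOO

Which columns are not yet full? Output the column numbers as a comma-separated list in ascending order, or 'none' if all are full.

col 0: top cell = '.' → open
col 1: top cell = 'X' → FULL
col 2: top cell = '.' → open
col 3: top cell = 'X' → FULL
col 4: top cell = 'O' → FULL
col 5: top cell = '.' → open

Answer: 0,2,5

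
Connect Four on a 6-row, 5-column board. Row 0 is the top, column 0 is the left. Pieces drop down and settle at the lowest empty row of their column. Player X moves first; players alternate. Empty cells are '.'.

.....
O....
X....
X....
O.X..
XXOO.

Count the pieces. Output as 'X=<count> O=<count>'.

X=5 O=4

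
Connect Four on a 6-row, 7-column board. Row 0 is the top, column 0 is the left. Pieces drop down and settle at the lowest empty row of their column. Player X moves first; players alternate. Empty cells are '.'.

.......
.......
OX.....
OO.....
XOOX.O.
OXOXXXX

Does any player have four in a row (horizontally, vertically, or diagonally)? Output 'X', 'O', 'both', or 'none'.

X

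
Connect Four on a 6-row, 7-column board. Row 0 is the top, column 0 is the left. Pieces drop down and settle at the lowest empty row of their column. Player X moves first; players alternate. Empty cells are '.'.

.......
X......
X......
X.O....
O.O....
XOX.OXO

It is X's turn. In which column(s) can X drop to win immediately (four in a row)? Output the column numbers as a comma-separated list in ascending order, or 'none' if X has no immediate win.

Answer: 0

Derivation:
col 0: drop X → WIN!
col 1: drop X → no win
col 2: drop X → no win
col 3: drop X → no win
col 4: drop X → no win
col 5: drop X → no win
col 6: drop X → no win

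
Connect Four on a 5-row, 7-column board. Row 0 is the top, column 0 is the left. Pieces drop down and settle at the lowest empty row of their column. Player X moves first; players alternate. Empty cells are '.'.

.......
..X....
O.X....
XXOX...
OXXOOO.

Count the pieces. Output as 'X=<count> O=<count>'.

X=7 O=6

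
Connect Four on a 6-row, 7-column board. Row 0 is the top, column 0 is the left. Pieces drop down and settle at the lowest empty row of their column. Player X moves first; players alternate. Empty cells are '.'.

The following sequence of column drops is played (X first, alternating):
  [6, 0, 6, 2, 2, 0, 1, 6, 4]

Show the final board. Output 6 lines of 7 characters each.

Move 1: X drops in col 6, lands at row 5
Move 2: O drops in col 0, lands at row 5
Move 3: X drops in col 6, lands at row 4
Move 4: O drops in col 2, lands at row 5
Move 5: X drops in col 2, lands at row 4
Move 6: O drops in col 0, lands at row 4
Move 7: X drops in col 1, lands at row 5
Move 8: O drops in col 6, lands at row 3
Move 9: X drops in col 4, lands at row 5

Answer: .......
.......
.......
......O
O.X...X
OXO.X.X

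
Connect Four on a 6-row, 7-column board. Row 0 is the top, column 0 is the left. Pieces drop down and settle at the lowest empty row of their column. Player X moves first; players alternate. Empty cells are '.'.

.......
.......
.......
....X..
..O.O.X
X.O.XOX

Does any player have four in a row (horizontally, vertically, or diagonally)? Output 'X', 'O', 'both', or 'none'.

none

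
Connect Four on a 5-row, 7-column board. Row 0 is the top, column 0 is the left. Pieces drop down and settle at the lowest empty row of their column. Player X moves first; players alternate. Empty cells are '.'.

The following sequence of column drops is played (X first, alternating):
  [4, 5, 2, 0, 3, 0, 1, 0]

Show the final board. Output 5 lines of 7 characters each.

Move 1: X drops in col 4, lands at row 4
Move 2: O drops in col 5, lands at row 4
Move 3: X drops in col 2, lands at row 4
Move 4: O drops in col 0, lands at row 4
Move 5: X drops in col 3, lands at row 4
Move 6: O drops in col 0, lands at row 3
Move 7: X drops in col 1, lands at row 4
Move 8: O drops in col 0, lands at row 2

Answer: .......
.......
O......
O......
OXXXXO.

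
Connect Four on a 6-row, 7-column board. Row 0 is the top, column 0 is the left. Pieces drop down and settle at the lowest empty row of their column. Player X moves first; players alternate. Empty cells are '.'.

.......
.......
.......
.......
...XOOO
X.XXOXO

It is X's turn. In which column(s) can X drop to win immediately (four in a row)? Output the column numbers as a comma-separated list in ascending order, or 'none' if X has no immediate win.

Answer: 1

Derivation:
col 0: drop X → no win
col 1: drop X → WIN!
col 2: drop X → no win
col 3: drop X → no win
col 4: drop X → no win
col 5: drop X → no win
col 6: drop X → no win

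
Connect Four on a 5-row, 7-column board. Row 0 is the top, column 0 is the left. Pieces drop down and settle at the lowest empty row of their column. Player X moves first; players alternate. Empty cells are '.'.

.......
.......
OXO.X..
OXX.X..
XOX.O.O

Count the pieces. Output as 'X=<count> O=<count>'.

X=7 O=6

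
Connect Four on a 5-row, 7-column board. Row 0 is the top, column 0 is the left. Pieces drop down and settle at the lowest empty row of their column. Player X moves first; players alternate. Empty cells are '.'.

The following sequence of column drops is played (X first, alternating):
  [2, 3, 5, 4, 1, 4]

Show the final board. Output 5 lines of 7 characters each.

Answer: .......
.......
.......
....O..
.XXOOX.

Derivation:
Move 1: X drops in col 2, lands at row 4
Move 2: O drops in col 3, lands at row 4
Move 3: X drops in col 5, lands at row 4
Move 4: O drops in col 4, lands at row 4
Move 5: X drops in col 1, lands at row 4
Move 6: O drops in col 4, lands at row 3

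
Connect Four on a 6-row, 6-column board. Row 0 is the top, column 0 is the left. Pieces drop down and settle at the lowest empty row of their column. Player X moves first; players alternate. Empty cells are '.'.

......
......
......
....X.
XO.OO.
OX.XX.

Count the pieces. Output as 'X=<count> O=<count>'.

X=5 O=4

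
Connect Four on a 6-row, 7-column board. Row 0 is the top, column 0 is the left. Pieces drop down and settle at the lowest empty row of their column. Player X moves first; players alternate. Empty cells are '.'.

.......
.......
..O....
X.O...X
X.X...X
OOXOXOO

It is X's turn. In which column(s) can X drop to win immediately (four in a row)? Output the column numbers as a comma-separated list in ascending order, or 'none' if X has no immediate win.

Answer: none

Derivation:
col 0: drop X → no win
col 1: drop X → no win
col 2: drop X → no win
col 3: drop X → no win
col 4: drop X → no win
col 5: drop X → no win
col 6: drop X → no win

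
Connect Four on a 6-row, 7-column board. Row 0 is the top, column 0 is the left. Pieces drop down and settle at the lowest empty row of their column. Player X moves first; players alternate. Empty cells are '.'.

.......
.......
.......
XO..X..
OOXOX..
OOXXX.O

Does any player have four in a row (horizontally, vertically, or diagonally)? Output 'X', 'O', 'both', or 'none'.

none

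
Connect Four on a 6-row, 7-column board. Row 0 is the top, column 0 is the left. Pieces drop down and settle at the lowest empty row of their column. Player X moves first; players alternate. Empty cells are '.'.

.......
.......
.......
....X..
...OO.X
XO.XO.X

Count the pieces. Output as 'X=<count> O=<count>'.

X=5 O=4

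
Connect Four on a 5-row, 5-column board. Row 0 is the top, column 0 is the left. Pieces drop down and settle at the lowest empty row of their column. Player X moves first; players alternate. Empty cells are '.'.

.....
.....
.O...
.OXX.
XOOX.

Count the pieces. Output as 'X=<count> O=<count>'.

X=4 O=4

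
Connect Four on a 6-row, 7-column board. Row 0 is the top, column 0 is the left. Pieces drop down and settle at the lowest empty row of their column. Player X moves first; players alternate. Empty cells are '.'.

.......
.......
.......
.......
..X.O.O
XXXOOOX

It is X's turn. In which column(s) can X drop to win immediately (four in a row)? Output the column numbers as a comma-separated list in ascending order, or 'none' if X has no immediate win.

Answer: none

Derivation:
col 0: drop X → no win
col 1: drop X → no win
col 2: drop X → no win
col 3: drop X → no win
col 4: drop X → no win
col 5: drop X → no win
col 6: drop X → no win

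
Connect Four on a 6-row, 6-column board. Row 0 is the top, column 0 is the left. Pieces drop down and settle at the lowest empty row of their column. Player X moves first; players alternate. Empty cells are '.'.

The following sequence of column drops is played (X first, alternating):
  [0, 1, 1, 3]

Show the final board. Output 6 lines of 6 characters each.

Answer: ......
......
......
......
.X....
XO.O..

Derivation:
Move 1: X drops in col 0, lands at row 5
Move 2: O drops in col 1, lands at row 5
Move 3: X drops in col 1, lands at row 4
Move 4: O drops in col 3, lands at row 5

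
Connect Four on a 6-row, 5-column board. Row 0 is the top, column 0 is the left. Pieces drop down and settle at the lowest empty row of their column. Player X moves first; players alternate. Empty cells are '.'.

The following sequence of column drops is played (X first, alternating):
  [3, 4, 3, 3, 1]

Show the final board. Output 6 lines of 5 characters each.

Move 1: X drops in col 3, lands at row 5
Move 2: O drops in col 4, lands at row 5
Move 3: X drops in col 3, lands at row 4
Move 4: O drops in col 3, lands at row 3
Move 5: X drops in col 1, lands at row 5

Answer: .....
.....
.....
...O.
...X.
.X.XO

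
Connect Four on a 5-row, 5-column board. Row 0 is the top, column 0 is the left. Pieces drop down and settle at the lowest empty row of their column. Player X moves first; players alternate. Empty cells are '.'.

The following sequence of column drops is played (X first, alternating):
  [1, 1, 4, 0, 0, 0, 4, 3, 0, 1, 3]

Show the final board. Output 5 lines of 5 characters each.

Answer: .....
X....
OO...
XO.XX
OX.OX

Derivation:
Move 1: X drops in col 1, lands at row 4
Move 2: O drops in col 1, lands at row 3
Move 3: X drops in col 4, lands at row 4
Move 4: O drops in col 0, lands at row 4
Move 5: X drops in col 0, lands at row 3
Move 6: O drops in col 0, lands at row 2
Move 7: X drops in col 4, lands at row 3
Move 8: O drops in col 3, lands at row 4
Move 9: X drops in col 0, lands at row 1
Move 10: O drops in col 1, lands at row 2
Move 11: X drops in col 3, lands at row 3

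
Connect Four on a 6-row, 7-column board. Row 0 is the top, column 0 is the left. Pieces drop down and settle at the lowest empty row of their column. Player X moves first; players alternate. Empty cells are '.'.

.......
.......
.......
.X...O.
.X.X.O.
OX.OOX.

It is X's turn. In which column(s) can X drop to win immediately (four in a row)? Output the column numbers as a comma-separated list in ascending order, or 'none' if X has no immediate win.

Answer: 1

Derivation:
col 0: drop X → no win
col 1: drop X → WIN!
col 2: drop X → no win
col 3: drop X → no win
col 4: drop X → no win
col 5: drop X → no win
col 6: drop X → no win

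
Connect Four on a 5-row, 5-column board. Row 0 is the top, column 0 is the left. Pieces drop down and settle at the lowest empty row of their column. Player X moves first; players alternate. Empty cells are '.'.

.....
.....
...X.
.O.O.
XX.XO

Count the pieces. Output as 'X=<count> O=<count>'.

X=4 O=3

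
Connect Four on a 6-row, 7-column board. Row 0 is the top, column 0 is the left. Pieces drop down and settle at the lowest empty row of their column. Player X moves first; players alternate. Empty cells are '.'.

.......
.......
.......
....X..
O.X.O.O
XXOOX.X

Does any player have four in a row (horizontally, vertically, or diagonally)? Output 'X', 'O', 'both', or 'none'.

none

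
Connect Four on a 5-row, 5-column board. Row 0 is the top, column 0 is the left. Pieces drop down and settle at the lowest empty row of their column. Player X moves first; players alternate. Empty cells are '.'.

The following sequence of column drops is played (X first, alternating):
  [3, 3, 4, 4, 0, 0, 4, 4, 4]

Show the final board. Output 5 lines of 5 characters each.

Move 1: X drops in col 3, lands at row 4
Move 2: O drops in col 3, lands at row 3
Move 3: X drops in col 4, lands at row 4
Move 4: O drops in col 4, lands at row 3
Move 5: X drops in col 0, lands at row 4
Move 6: O drops in col 0, lands at row 3
Move 7: X drops in col 4, lands at row 2
Move 8: O drops in col 4, lands at row 1
Move 9: X drops in col 4, lands at row 0

Answer: ....X
....O
....X
O..OO
X..XX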